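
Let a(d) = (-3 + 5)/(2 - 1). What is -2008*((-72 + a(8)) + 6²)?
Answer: 68272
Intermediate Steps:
a(d) = 2 (a(d) = 2/1 = 2*1 = 2)
-2008*((-72 + a(8)) + 6²) = -2008*((-72 + 2) + 6²) = -2008*(-70 + 36) = -2008*(-34) = 68272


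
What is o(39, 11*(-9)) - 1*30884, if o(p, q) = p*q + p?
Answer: -34706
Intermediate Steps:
o(p, q) = p + p*q
o(39, 11*(-9)) - 1*30884 = 39*(1 + 11*(-9)) - 1*30884 = 39*(1 - 99) - 30884 = 39*(-98) - 30884 = -3822 - 30884 = -34706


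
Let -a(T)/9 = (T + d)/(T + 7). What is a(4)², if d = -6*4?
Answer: 32400/121 ≈ 267.77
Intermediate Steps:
d = -24
a(T) = -9*(-24 + T)/(7 + T) (a(T) = -9*(T - 24)/(T + 7) = -9*(-24 + T)/(7 + T))
a(4)² = (9*(24 - 1*4)/(7 + 4))² = (9*(24 - 4)/11)² = (9*(1/11)*20)² = (180/11)² = 32400/121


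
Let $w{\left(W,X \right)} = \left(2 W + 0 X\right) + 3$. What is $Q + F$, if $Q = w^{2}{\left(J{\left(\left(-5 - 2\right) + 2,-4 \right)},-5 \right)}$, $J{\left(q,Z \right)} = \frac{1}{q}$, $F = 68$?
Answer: $\frac{1869}{25} \approx 74.76$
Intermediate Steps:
$w{\left(W,X \right)} = 3 + 2 W$ ($w{\left(W,X \right)} = \left(2 W + 0\right) + 3 = 2 W + 3 = 3 + 2 W$)
$Q = \frac{169}{25}$ ($Q = \left(3 + \frac{2}{\left(-5 - 2\right) + 2}\right)^{2} = \left(3 + \frac{2}{-7 + 2}\right)^{2} = \left(3 + \frac{2}{-5}\right)^{2} = \left(3 + 2 \left(- \frac{1}{5}\right)\right)^{2} = \left(3 - \frac{2}{5}\right)^{2} = \left(\frac{13}{5}\right)^{2} = \frac{169}{25} \approx 6.76$)
$Q + F = \frac{169}{25} + 68 = \frac{1869}{25}$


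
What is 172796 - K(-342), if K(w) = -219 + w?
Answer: 173357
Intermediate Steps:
172796 - K(-342) = 172796 - (-219 - 342) = 172796 - 1*(-561) = 172796 + 561 = 173357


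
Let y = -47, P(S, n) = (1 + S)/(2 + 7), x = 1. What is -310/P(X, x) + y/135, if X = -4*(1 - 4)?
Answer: -377261/1755 ≈ -214.96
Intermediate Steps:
X = 12 (X = -4*(-3) = 12)
P(S, n) = ⅑ + S/9 (P(S, n) = (1 + S)/9 = (1 + S)*(⅑) = ⅑ + S/9)
-310/P(X, x) + y/135 = -310/(⅑ + (⅑)*12) - 47/135 = -310/(⅑ + 4/3) - 47*1/135 = -310/13/9 - 47/135 = -310*9/13 - 47/135 = -2790/13 - 47/135 = -377261/1755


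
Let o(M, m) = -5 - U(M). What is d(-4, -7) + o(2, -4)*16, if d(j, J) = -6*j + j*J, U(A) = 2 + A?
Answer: -92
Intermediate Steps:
o(M, m) = -7 - M (o(M, m) = -5 - (2 + M) = -5 + (-2 - M) = -7 - M)
d(j, J) = -6*j + J*j
d(-4, -7) + o(2, -4)*16 = -4*(-6 - 7) + (-7 - 1*2)*16 = -4*(-13) + (-7 - 2)*16 = 52 - 9*16 = 52 - 144 = -92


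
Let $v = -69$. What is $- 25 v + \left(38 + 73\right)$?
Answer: $1836$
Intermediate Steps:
$- 25 v + \left(38 + 73\right) = \left(-25\right) \left(-69\right) + \left(38 + 73\right) = 1725 + 111 = 1836$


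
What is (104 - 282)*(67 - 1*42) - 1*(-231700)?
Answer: 227250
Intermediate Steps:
(104 - 282)*(67 - 1*42) - 1*(-231700) = -178*(67 - 42) + 231700 = -178*25 + 231700 = -4450 + 231700 = 227250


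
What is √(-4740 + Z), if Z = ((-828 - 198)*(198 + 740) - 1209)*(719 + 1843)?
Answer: I*√2468740254 ≈ 49686.0*I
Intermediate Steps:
Z = -2468735514 (Z = (-1026*938 - 1209)*2562 = (-962388 - 1209)*2562 = -963597*2562 = -2468735514)
√(-4740 + Z) = √(-4740 - 2468735514) = √(-2468740254) = I*√2468740254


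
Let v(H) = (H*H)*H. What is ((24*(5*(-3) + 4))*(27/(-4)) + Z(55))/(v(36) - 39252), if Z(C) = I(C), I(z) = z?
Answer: 1837/7404 ≈ 0.24811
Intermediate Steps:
v(H) = H³ (v(H) = H²*H = H³)
Z(C) = C
((24*(5*(-3) + 4))*(27/(-4)) + Z(55))/(v(36) - 39252) = ((24*(5*(-3) + 4))*(27/(-4)) + 55)/(36³ - 39252) = ((24*(-15 + 4))*(27*(-¼)) + 55)/(46656 - 39252) = ((24*(-11))*(-27/4) + 55)/7404 = (-264*(-27/4) + 55)*(1/7404) = (1782 + 55)*(1/7404) = 1837*(1/7404) = 1837/7404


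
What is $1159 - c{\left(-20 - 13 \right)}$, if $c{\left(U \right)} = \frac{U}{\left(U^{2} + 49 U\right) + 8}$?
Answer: $\frac{602647}{520} \approx 1158.9$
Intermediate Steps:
$c{\left(U \right)} = \frac{U}{8 + U^{2} + 49 U}$
$1159 - c{\left(-20 - 13 \right)} = 1159 - \frac{-20 - 13}{8 + \left(-20 - 13\right)^{2} + 49 \left(-20 - 13\right)} = 1159 - - \frac{33}{8 + \left(-33\right)^{2} + 49 \left(-33\right)} = 1159 - - \frac{33}{8 + 1089 - 1617} = 1159 - - \frac{33}{-520} = 1159 - \left(-33\right) \left(- \frac{1}{520}\right) = 1159 - \frac{33}{520} = \frac{602647}{520}$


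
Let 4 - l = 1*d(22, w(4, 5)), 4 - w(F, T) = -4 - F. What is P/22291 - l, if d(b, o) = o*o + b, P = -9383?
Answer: 3601759/22291 ≈ 161.58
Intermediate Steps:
w(F, T) = 8 + F (w(F, T) = 4 - (-4 - F) = 4 + (4 + F) = 8 + F)
d(b, o) = b + o² (d(b, o) = o² + b = b + o²)
l = -162 (l = 4 - (22 + (8 + 4)²) = 4 - (22 + 12²) = 4 - (22 + 144) = 4 - 166 = -162)
P/22291 - l = -9383/22291 - 1*(-162) = -9383*1/22291 + 162 = -9383/22291 + 162 = 3601759/22291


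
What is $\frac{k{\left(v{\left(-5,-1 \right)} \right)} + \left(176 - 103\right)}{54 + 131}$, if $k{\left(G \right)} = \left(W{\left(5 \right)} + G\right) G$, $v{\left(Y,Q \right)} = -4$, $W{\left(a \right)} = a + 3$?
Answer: $\frac{57}{185} \approx 0.30811$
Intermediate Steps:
$W{\left(a \right)} = 3 + a$
$k{\left(G \right)} = G \left(8 + G\right)$ ($k{\left(G \right)} = \left(\left(3 + 5\right) + G\right) G = \left(8 + G\right) G = G \left(8 + G\right)$)
$\frac{k{\left(v{\left(-5,-1 \right)} \right)} + \left(176 - 103\right)}{54 + 131} = \frac{- 4 \left(8 - 4\right) + \left(176 - 103\right)}{54 + 131} = \frac{\left(-4\right) 4 + 73}{185} = \left(-16 + 73\right) \frac{1}{185} = 57 \cdot \frac{1}{185} = \frac{57}{185}$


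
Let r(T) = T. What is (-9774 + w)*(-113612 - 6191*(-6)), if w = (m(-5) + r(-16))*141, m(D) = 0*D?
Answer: 919885980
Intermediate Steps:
m(D) = 0
w = -2256 (w = (0 - 16)*141 = -16*141 = -2256)
(-9774 + w)*(-113612 - 6191*(-6)) = (-9774 - 2256)*(-113612 - 6191*(-6)) = -12030*(-113612 + 37146) = -12030*(-76466) = 919885980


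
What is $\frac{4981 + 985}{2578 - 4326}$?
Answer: $- \frac{157}{46} \approx -3.413$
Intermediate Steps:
$\frac{4981 + 985}{2578 - 4326} = \frac{5966}{-1748} = 5966 \left(- \frac{1}{1748}\right) = - \frac{157}{46}$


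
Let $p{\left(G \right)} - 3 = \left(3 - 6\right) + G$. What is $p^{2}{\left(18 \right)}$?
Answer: $324$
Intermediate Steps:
$p{\left(G \right)} = G$ ($p{\left(G \right)} = 3 + \left(\left(3 - 6\right) + G\right) = 3 + \left(-3 + G\right) = G$)
$p^{2}{\left(18 \right)} = 18^{2} = 324$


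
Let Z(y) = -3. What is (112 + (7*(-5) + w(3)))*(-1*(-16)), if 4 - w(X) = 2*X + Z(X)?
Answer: 1248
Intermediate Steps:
w(X) = 7 - 2*X (w(X) = 4 - (2*X - 3) = 4 - (-3 + 2*X) = 4 + (3 - 2*X) = 7 - 2*X)
(112 + (7*(-5) + w(3)))*(-1*(-16)) = (112 + (7*(-5) + (7 - 2*3)))*(-1*(-16)) = (112 + (-35 + (7 - 6)))*16 = (112 + (-35 + 1))*16 = (112 - 34)*16 = 78*16 = 1248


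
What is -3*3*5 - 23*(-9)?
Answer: 162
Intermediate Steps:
-3*3*5 - 23*(-9) = -9*5 + 207 = -45 + 207 = 162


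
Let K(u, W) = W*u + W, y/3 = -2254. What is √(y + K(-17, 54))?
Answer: I*√7626 ≈ 87.327*I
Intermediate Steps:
y = -6762 (y = 3*(-2254) = -6762)
K(u, W) = W + W*u
√(y + K(-17, 54)) = √(-6762 + 54*(1 - 17)) = √(-6762 + 54*(-16)) = √(-6762 - 864) = √(-7626) = I*√7626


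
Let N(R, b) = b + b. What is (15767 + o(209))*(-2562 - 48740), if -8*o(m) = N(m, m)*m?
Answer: -497295937/2 ≈ -2.4865e+8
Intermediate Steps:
N(R, b) = 2*b
o(m) = -m²/4 (o(m) = -2*m*m/8 = -m²/4)
(15767 + o(209))*(-2562 - 48740) = (15767 - ¼*209²)*(-2562 - 48740) = (15767 - ¼*43681)*(-51302) = (15767 - 43681/4)*(-51302) = (19387/4)*(-51302) = -497295937/2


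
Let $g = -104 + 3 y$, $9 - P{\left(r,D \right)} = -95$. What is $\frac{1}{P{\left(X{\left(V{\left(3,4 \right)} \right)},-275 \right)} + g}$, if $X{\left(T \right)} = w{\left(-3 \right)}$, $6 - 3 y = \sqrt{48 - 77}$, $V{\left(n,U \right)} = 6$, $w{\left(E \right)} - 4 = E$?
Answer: $\frac{6}{65} + \frac{i \sqrt{29}}{65} \approx 0.092308 + 0.082849 i$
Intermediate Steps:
$w{\left(E \right)} = 4 + E$
$y = 2 - \frac{i \sqrt{29}}{3}$ ($y = 2 - \frac{\sqrt{48 - 77}}{3} = 2 - \frac{\sqrt{-29}}{3} = 2 - \frac{i \sqrt{29}}{3} \approx 2.0 - 1.7951 i$)
$X{\left(T \right)} = 1$ ($X{\left(T \right)} = 4 - 3 = 1$)
$P{\left(r,D \right)} = 104$ ($P{\left(r,D \right)} = 9 - -95 = 9 + 95 = 104$)
$g = -98 - i \sqrt{29}$ ($g = -104 + 3 \left(2 - \frac{i \sqrt{29}}{3}\right) = -104 + \left(6 - i \sqrt{29}\right) = -98 - i \sqrt{29} \approx -98.0 - 5.3852 i$)
$\frac{1}{P{\left(X{\left(V{\left(3,4 \right)} \right)},-275 \right)} + g} = \frac{1}{104 - \left(98 + i \sqrt{29}\right)} = \frac{1}{6 - i \sqrt{29}}$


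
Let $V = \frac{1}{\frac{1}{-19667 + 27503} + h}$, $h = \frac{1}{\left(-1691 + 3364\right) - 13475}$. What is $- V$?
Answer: $- \frac{15413412}{661} \approx -23318.0$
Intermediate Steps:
$h = - \frac{1}{11802}$ ($h = \frac{1}{1673 - 13475} = \frac{1}{-11802} = - \frac{1}{11802} \approx -8.4731 \cdot 10^{-5}$)
$V = \frac{15413412}{661}$ ($V = \frac{1}{\frac{1}{-19667 + 27503} - \frac{1}{11802}} = \frac{1}{\frac{1}{7836} - \frac{1}{11802}} = \frac{1}{\frac{661}{15413412}} = \frac{15413412}{661} \approx 23318.0$)
$- V = \left(-1\right) \frac{15413412}{661} = - \frac{15413412}{661}$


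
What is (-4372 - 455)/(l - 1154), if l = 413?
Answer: 1609/247 ≈ 6.5142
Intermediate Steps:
(-4372 - 455)/(l - 1154) = (-4372 - 455)/(413 - 1154) = -4827/(-741) = -4827*(-1/741) = 1609/247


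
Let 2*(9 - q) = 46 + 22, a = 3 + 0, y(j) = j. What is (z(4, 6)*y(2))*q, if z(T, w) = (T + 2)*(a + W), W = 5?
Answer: -2400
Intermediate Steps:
a = 3
q = -25 (q = 9 - (46 + 22)/2 = 9 - 1/2*68 = 9 - 34 = -25)
z(T, w) = 16 + 8*T (z(T, w) = (T + 2)*(3 + 5) = (2 + T)*8 = 16 + 8*T)
(z(4, 6)*y(2))*q = ((16 + 8*4)*2)*(-25) = ((16 + 32)*2)*(-25) = (48*2)*(-25) = 96*(-25) = -2400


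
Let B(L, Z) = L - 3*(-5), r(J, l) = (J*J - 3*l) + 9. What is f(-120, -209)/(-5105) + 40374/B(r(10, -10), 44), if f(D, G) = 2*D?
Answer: 20614623/78617 ≈ 262.22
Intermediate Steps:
r(J, l) = 9 + J² - 3*l (r(J, l) = (J² - 3*l) + 9 = 9 + J² - 3*l)
B(L, Z) = 15 + L (B(L, Z) = L + 15 = 15 + L)
f(-120, -209)/(-5105) + 40374/B(r(10, -10), 44) = (2*(-120))/(-5105) + 40374/(15 + (9 + 10² - 3*(-10))) = -240*(-1/5105) + 40374/(15 + (9 + 100 + 30)) = 48/1021 + 40374/(15 + 139) = 48/1021 + 40374/154 = 48/1021 + 40374*(1/154) = 48/1021 + 20187/77 = 20614623/78617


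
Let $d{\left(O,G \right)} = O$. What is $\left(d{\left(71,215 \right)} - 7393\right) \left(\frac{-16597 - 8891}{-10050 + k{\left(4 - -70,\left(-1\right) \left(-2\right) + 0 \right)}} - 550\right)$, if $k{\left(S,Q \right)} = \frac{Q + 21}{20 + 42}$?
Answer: $\frac{356803250324}{89011} \approx 4.0085 \cdot 10^{6}$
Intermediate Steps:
$k{\left(S,Q \right)} = \frac{21}{62} + \frac{Q}{62}$ ($k{\left(S,Q \right)} = \frac{21 + Q}{62} = \left(21 + Q\right) \frac{1}{62} = \frac{21}{62} + \frac{Q}{62}$)
$\left(d{\left(71,215 \right)} - 7393\right) \left(\frac{-16597 - 8891}{-10050 + k{\left(4 - -70,\left(-1\right) \left(-2\right) + 0 \right)}} - 550\right) = \left(71 - 7393\right) \left(\frac{-16597 - 8891}{-10050 + \left(\frac{21}{62} + \frac{\left(-1\right) \left(-2\right) + 0}{62}\right)} - 550\right) = - 7322 \left(- \frac{25488}{-10050 + \left(\frac{21}{62} + \frac{2 + 0}{62}\right)} - 550\right) = - 7322 \left(- \frac{25488}{-10050 + \left(\frac{21}{62} + \frac{1}{62} \cdot 2\right)} - 550\right) = - 7322 \left(- \frac{25488}{-10050 + \left(\frac{21}{62} + \frac{1}{31}\right)} - 550\right) = - 7322 \left(- \frac{25488}{-10050 + \frac{23}{62}} - 550\right) = - 7322 \left(- \frac{25488}{- \frac{623077}{62}} - 550\right) = - 7322 \left(\left(-25488\right) \left(- \frac{62}{623077}\right) - 550\right) = - 7322 \left(\frac{1580256}{623077} - 550\right) = \left(-7322\right) \left(- \frac{341112094}{623077}\right) = \frac{356803250324}{89011}$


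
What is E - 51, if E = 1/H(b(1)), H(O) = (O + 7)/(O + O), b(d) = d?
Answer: -203/4 ≈ -50.750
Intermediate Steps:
H(O) = (7 + O)/(2*O) (H(O) = (7 + O)/((2*O)) = (7 + O)*(1/(2*O)) = (7 + O)/(2*O))
E = ¼ (E = 1/((½)*(7 + 1)/1) = 1/((½)*1*8) = 1/4 = ¼ ≈ 0.25000)
E - 51 = ¼ - 51 = -203/4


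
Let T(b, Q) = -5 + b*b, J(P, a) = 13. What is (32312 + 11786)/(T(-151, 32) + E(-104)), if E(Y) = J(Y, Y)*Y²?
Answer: 1297/4806 ≈ 0.26987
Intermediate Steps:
T(b, Q) = -5 + b²
E(Y) = 13*Y²
(32312 + 11786)/(T(-151, 32) + E(-104)) = (32312 + 11786)/((-5 + (-151)²) + 13*(-104)²) = 44098/((-5 + 22801) + 13*10816) = 44098/(22796 + 140608) = 44098/163404 = 44098*(1/163404) = 1297/4806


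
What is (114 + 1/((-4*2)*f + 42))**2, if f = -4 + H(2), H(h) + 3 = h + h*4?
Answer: 4214809/324 ≈ 13009.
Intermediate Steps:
H(h) = -3 + 5*h (H(h) = -3 + (h + h*4) = -3 + (h + 4*h) = -3 + 5*h)
f = 3 (f = -4 + (-3 + 5*2) = -4 + (-3 + 10) = -4 + 7 = 3)
(114 + 1/((-4*2)*f + 42))**2 = (114 + 1/(-4*2*3 + 42))**2 = (114 + 1/(-8*3 + 42))**2 = (114 + 1/(-24 + 42))**2 = (114 + 1/18)**2 = (2053/18)**2 = 4214809/324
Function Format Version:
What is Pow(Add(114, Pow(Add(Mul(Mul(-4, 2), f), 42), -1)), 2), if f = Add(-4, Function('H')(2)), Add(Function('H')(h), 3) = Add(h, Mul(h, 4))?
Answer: Rational(4214809, 324) ≈ 13009.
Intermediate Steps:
Function('H')(h) = Add(-3, Mul(5, h)) (Function('H')(h) = Add(-3, Add(h, Mul(h, 4))) = Add(-3, Add(h, Mul(4, h))) = Add(-3, Mul(5, h)))
f = 3 (f = Add(-4, Add(-3, Mul(5, 2))) = Add(-4, Add(-3, 10)) = Add(-4, 7) = 3)
Pow(Add(114, Pow(Add(Mul(Mul(-4, 2), f), 42), -1)), 2) = Pow(Add(114, Pow(Add(Mul(Mul(-4, 2), 3), 42), -1)), 2) = Pow(Add(114, Pow(Add(Mul(-8, 3), 42), -1)), 2) = Pow(Add(114, Pow(Add(-24, 42), -1)), 2) = Pow(Add(114, Pow(18, -1)), 2) = Pow(Add(114, Rational(1, 18)), 2) = Pow(Rational(2053, 18), 2) = Rational(4214809, 324)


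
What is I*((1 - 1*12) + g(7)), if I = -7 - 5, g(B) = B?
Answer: 48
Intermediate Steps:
I = -12
I*((1 - 1*12) + g(7)) = -12*((1 - 1*12) + 7) = -12*((1 - 12) + 7) = -12*(-11 + 7) = -12*(-4) = 48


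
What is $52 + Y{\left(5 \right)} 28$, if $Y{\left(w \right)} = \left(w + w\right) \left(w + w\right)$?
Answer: $2852$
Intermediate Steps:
$Y{\left(w \right)} = 4 w^{2}$ ($Y{\left(w \right)} = 2 w 2 w = 4 w^{2}$)
$52 + Y{\left(5 \right)} 28 = 52 + 4 \cdot 5^{2} \cdot 28 = 52 + 4 \cdot 25 \cdot 28 = 52 + 100 \cdot 28 = 52 + 2800 = 2852$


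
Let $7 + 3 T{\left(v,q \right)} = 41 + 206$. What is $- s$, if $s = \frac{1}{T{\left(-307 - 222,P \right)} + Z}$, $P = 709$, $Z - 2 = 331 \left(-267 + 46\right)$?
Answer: $\frac{1}{73069} \approx 1.3686 \cdot 10^{-5}$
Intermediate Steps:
$Z = -73149$ ($Z = 2 + 331 \left(-267 + 46\right) = 2 + 331 \left(-221\right) = 2 - 73151 = -73149$)
$T{\left(v,q \right)} = 80$ ($T{\left(v,q \right)} = - \frac{7}{3} + \frac{41 + 206}{3} = - \frac{7}{3} + \frac{1}{3} \cdot 247 = - \frac{7}{3} + \frac{247}{3} = 80$)
$s = - \frac{1}{73069}$ ($s = \frac{1}{80 - 73149} = \frac{1}{-73069} = - \frac{1}{73069} \approx -1.3686 \cdot 10^{-5}$)
$- s = \left(-1\right) \left(- \frac{1}{73069}\right) = \frac{1}{73069}$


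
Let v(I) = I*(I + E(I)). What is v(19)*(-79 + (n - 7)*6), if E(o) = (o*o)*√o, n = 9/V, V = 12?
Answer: -84113/2 - 1598147*√19/2 ≈ -3.5251e+6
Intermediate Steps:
n = ¾ (n = 9/12 = 9*(1/12) = ¾ ≈ 0.75000)
E(o) = o^(5/2) (E(o) = o²*√o = o^(5/2))
v(I) = I*(I + I^(5/2))
v(19)*(-79 + (n - 7)*6) = (19*(19 + 19^(5/2)))*(-79 + (¾ - 7)*6) = (19*(19 + 361*√19))*(-79 - 25/4*6) = (361 + 6859*√19)*(-79 - 75/2) = (361 + 6859*√19)*(-233/2) = -84113/2 - 1598147*√19/2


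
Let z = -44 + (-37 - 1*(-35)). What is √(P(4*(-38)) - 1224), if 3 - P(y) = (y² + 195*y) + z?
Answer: √5361 ≈ 73.219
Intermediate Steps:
z = -46 (z = -44 + (-37 + 35) = -44 - 2 = -46)
P(y) = 49 - y² - 195*y (P(y) = 3 - ((y² + 195*y) - 46) = 3 - (-46 + y² + 195*y) = 3 + (46 - y² - 195*y) = 49 - y² - 195*y)
√(P(4*(-38)) - 1224) = √((49 - (4*(-38))² - 780*(-38)) - 1224) = √((49 - 1*(-152)² - 195*(-152)) - 1224) = √((49 - 1*23104 + 29640) - 1224) = √((49 - 23104 + 29640) - 1224) = √(6585 - 1224) = √5361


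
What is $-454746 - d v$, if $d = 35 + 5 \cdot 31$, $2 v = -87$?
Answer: $-446481$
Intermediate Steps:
$v = - \frac{87}{2}$ ($v = \frac{1}{2} \left(-87\right) = - \frac{87}{2} \approx -43.5$)
$d = 190$ ($d = 35 + 155 = 190$)
$-454746 - d v = -454746 - 190 \left(- \frac{87}{2}\right) = -454746 - -8265 = -454746 + 8265 = -446481$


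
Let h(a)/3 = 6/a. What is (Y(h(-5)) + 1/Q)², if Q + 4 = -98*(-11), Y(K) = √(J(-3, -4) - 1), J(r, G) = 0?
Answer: -1153475/1153476 + I/537 ≈ -1.0 + 0.0018622*I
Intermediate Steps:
h(a) = 18/a (h(a) = 3*(6/a) = 18/a)
Y(K) = I (Y(K) = √(0 - 1) = √(-1) = I)
Q = 1074 (Q = -4 - 98*(-11) = -4 + 1078 = 1074)
(Y(h(-5)) + 1/Q)² = (I + 1/1074)² = (1/1074 + I)²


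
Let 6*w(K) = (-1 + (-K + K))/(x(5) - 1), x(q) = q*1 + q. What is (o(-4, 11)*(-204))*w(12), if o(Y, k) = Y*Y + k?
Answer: 102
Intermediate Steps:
x(q) = 2*q (x(q) = q + q = 2*q)
o(Y, k) = k + Y² (o(Y, k) = Y² + k = k + Y²)
w(K) = -1/54 (w(K) = ((-1 + (-K + K))/(2*5 - 1))/6 = ((-1 + 0)/(10 - 1))/6 = (-1/9)/6 = (-1*⅑)/6 = (⅙)*(-⅑) = -1/54)
(o(-4, 11)*(-204))*w(12) = ((11 + (-4)²)*(-204))*(-1/54) = ((11 + 16)*(-204))*(-1/54) = (27*(-204))*(-1/54) = -5508*(-1/54) = 102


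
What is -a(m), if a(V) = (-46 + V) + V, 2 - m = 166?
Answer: 374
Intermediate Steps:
m = -164 (m = 2 - 1*166 = 2 - 166 = -164)
a(V) = -46 + 2*V
-a(m) = -(-46 + 2*(-164)) = -(-46 - 328) = -1*(-374) = 374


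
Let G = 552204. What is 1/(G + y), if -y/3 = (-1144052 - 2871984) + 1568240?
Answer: 1/7895592 ≈ 1.2665e-7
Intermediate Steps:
y = 7343388 (y = -3*((-1144052 - 2871984) + 1568240) = -3*(-4016036 + 1568240) = -3*(-2447796) = 7343388)
1/(G + y) = 1/(552204 + 7343388) = 1/7895592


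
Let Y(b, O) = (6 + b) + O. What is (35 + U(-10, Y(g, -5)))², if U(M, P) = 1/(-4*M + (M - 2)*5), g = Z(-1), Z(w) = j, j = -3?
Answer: 488601/400 ≈ 1221.5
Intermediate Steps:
Z(w) = -3
g = -3
Y(b, O) = 6 + O + b
U(M, P) = 1/(-10 + M) (U(M, P) = 1/(-4*M + (-2 + M)*5) = 1/(-4*M + (-10 + 5*M)) = 1/(-10 + M))
(35 + U(-10, Y(g, -5)))² = (35 + 1/(-10 - 10))² = (35 + 1/(-20))² = (35 - 1/20)² = (699/20)² = 488601/400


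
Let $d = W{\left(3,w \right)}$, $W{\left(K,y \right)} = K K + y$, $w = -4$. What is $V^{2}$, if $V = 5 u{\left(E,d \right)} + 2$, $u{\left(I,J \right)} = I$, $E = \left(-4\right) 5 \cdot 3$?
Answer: $88804$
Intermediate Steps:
$E = -60$ ($E = \left(-20\right) 3 = -60$)
$W{\left(K,y \right)} = y + K^{2}$ ($W{\left(K,y \right)} = K^{2} + y = y + K^{2}$)
$d = 5$ ($d = -4 + 3^{2} = -4 + 9 = 5$)
$V = -298$ ($V = 5 \left(-60\right) + 2 = -300 + 2 = -298$)
$V^{2} = \left(-298\right)^{2} = 88804$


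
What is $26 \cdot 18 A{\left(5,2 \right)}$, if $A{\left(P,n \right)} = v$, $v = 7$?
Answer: $3276$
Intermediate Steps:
$A{\left(P,n \right)} = 7$
$26 \cdot 18 A{\left(5,2 \right)} = 26 \cdot 18 \cdot 7 = 468 \cdot 7 = 3276$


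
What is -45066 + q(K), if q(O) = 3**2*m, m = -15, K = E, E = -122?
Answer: -45201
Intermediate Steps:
K = -122
q(O) = -135 (q(O) = 3**2*(-15) = 9*(-15) = -135)
-45066 + q(K) = -45066 - 135 = -45201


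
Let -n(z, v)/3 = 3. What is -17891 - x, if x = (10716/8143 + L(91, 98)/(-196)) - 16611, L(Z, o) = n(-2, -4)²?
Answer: -2044356593/1596028 ≈ -1280.9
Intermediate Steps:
n(z, v) = -9 (n(z, v) = -3*3 = -9)
L(Z, o) = 81 (L(Z, o) = (-9)² = 81)
x = -26510180355/1596028 (x = (10716/8143 + 81/(-196)) - 16611 = (10716*(1/8143) + 81*(-1/196)) - 16611 = (10716/8143 - 81/196) - 16611 = 1440753/1596028 - 16611 = -26510180355/1596028 ≈ -16610.)
-17891 - x = -17891 - 1*(-26510180355/1596028) = -17891 + 26510180355/1596028 = -2044356593/1596028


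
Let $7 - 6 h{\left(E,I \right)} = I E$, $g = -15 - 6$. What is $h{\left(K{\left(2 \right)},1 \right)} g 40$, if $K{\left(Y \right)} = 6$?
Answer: $-140$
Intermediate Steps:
$g = -21$
$h{\left(E,I \right)} = \frac{7}{6} - \frac{E I}{6}$ ($h{\left(E,I \right)} = \frac{7}{6} - \frac{I E}{6} = \frac{7}{6} - \frac{E I}{6}$)
$h{\left(K{\left(2 \right)},1 \right)} g 40 = \left(\frac{7}{6} - 1 \cdot 1\right) \left(-21\right) 40 = \left(\frac{7}{6} - 1\right) \left(-21\right) 40 = \frac{1}{6} \left(-21\right) 40 = \left(- \frac{7}{2}\right) 40 = -140$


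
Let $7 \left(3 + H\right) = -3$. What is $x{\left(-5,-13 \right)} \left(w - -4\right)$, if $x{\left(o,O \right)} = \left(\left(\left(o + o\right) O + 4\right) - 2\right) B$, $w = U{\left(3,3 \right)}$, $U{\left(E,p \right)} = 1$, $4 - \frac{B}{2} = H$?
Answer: $\frac{68640}{7} \approx 9805.7$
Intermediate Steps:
$H = - \frac{24}{7}$ ($H = -3 + \frac{1}{7} \left(-3\right) = -3 - \frac{3}{7} = - \frac{24}{7} \approx -3.4286$)
$B = \frac{104}{7}$ ($B = 8 - - \frac{48}{7} = 8 + \frac{48}{7} = \frac{104}{7} \approx 14.857$)
$w = 1$
$x{\left(o,O \right)} = \frac{208}{7} + \frac{208 O o}{7}$ ($x{\left(o,O \right)} = \left(\left(\left(o + o\right) O + 4\right) - 2\right) \frac{104}{7} = \left(\left(2 o O + 4\right) - 2\right) \frac{104}{7} = \left(\left(2 O o + 4\right) - 2\right) \frac{104}{7} = \left(\left(4 + 2 O o\right) - 2\right) \frac{104}{7} = \left(2 + 2 O o\right) \frac{104}{7} = \frac{208}{7} + \frac{208 O o}{7}$)
$x{\left(-5,-13 \right)} \left(w - -4\right) = \left(\frac{208}{7} + \frac{208}{7} \left(-13\right) \left(-5\right)\right) \left(1 - -4\right) = \left(\frac{208}{7} + \frac{13520}{7}\right) \left(1 + 4\right) = \frac{13728}{7} \cdot 5 = \frac{68640}{7}$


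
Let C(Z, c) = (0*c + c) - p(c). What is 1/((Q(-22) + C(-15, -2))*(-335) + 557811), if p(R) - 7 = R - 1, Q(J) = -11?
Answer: 1/563506 ≈ 1.7746e-6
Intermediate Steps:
p(R) = 6 + R (p(R) = 7 + (R - 1) = 7 + (-1 + R) = 6 + R)
C(Z, c) = -6 (C(Z, c) = (0*c + c) - (6 + c) = (0 + c) + (-6 - c) = c + (-6 - c) = -6)
1/((Q(-22) + C(-15, -2))*(-335) + 557811) = 1/((-11 - 6)*(-335) + 557811) = 1/(-17*(-335) + 557811) = 1/(5695 + 557811) = 1/563506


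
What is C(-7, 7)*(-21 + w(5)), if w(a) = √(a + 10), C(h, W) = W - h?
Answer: -294 + 14*√15 ≈ -239.78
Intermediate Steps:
w(a) = √(10 + a)
C(-7, 7)*(-21 + w(5)) = (7 - 1*(-7))*(-21 + √(10 + 5)) = (7 + 7)*(-21 + √15) = 14*(-21 + √15) = -294 + 14*√15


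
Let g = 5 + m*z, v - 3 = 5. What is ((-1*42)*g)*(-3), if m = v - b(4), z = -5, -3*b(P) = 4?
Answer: -5250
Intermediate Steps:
b(P) = -4/3 (b(P) = -⅓*4 = -4/3)
v = 8 (v = 3 + 5 = 8)
m = 28/3 (m = 8 - 1*(-4/3) = 8 + 4/3 = 28/3 ≈ 9.3333)
g = -125/3 (g = 5 + (28/3)*(-5) = 5 - 140/3 = -125/3 ≈ -41.667)
((-1*42)*g)*(-3) = (-1*42*(-125/3))*(-3) = -42*(-125/3)*(-3) = 1750*(-3) = -5250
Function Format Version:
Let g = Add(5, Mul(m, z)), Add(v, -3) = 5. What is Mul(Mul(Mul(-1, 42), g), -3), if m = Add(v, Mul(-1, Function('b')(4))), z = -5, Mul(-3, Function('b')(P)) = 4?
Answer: -5250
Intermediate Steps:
Function('b')(P) = Rational(-4, 3) (Function('b')(P) = Mul(Rational(-1, 3), 4) = Rational(-4, 3))
v = 8 (v = Add(3, 5) = 8)
m = Rational(28, 3) (m = Add(8, Mul(-1, Rational(-4, 3))) = Add(8, Rational(4, 3)) = Rational(28, 3) ≈ 9.3333)
g = Rational(-125, 3) (g = Add(5, Mul(Rational(28, 3), -5)) = Add(5, Rational(-140, 3)) = Rational(-125, 3) ≈ -41.667)
Mul(Mul(Mul(-1, 42), g), -3) = Mul(Mul(Mul(-1, 42), Rational(-125, 3)), -3) = Mul(Mul(-42, Rational(-125, 3)), -3) = Mul(1750, -3) = -5250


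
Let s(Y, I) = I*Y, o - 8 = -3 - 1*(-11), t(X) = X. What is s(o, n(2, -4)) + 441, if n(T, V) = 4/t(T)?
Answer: 473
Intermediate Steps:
o = 16 (o = 8 + (-3 - 1*(-11)) = 8 + (-3 + 11) = 8 + 8 = 16)
n(T, V) = 4/T
s(o, n(2, -4)) + 441 = (4/2)*16 + 441 = (4*(½))*16 + 441 = 2*16 + 441 = 32 + 441 = 473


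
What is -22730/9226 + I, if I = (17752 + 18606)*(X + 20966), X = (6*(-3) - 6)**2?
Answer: 3613012466703/4613 ≈ 7.8322e+8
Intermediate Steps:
X = 576 (X = (-18 - 6)**2 = (-24)**2 = 576)
I = 783224036 (I = (17752 + 18606)*(576 + 20966) = 36358*21542 = 783224036)
-22730/9226 + I = -22730/9226 + 783224036 = -22730*1/9226 + 783224036 = -11365/4613 + 783224036 = 3613012466703/4613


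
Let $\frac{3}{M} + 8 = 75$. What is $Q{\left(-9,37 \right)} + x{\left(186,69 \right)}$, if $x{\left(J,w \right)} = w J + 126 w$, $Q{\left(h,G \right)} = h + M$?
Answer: $\frac{1441776}{67} \approx 21519.0$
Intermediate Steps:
$M = \frac{3}{67}$ ($M = \frac{3}{-8 + 75} = \frac{3}{67} \approx 0.044776$)
$Q{\left(h,G \right)} = \frac{3}{67} + h$ ($Q{\left(h,G \right)} = h + \frac{3}{67} = \frac{3}{67} + h$)
$x{\left(J,w \right)} = 126 w + J w$ ($x{\left(J,w \right)} = J w + 126 w = 126 w + J w$)
$Q{\left(-9,37 \right)} + x{\left(186,69 \right)} = \left(\frac{3}{67} - 9\right) + 69 \left(126 + 186\right) = - \frac{600}{67} + 69 \cdot 312 = - \frac{600}{67} + 21528 = \frac{1441776}{67}$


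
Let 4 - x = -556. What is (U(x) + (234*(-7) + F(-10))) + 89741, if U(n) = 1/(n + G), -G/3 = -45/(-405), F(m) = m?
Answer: 147908150/1679 ≈ 88093.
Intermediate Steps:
x = 560 (x = 4 - 1*(-556) = 4 + 556 = 560)
G = -1/3 (G = -(-135)/(-405) = -(-135)*(-1)/405 = -3*1/9 = -1/3 ≈ -0.33333)
U(n) = 1/(-1/3 + n) (U(n) = 1/(n - 1/3) = 1/(-1/3 + n))
(U(x) + (234*(-7) + F(-10))) + 89741 = (3/(-1 + 3*560) + (234*(-7) - 10)) + 89741 = (3/(-1 + 1680) + (-1638 - 10)) + 89741 = (3/1679 - 1648) + 89741 = -2766989/1679 + 89741 = 147908150/1679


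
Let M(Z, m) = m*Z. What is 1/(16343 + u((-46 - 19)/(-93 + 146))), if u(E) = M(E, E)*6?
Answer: 2809/45932837 ≈ 6.1154e-5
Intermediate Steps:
M(Z, m) = Z*m
u(E) = 6*E**2 (u(E) = (E*E)*6 = E**2*6 = 6*E**2)
1/(16343 + u((-46 - 19)/(-93 + 146))) = 1/(16343 + 6*((-46 - 19)/(-93 + 146))**2) = 1/(16343 + 6*(-65/53)**2) = 1/(16343 + 6*(4225/2809)) = 1/(16343 + 25350/2809) = 1/(45932837/2809) = 2809/45932837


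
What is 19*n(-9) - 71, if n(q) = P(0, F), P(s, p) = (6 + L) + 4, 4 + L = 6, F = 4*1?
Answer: 157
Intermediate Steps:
F = 4
L = 2 (L = -4 + 6 = 2)
P(s, p) = 12 (P(s, p) = (6 + 2) + 4 = 8 + 4 = 12)
n(q) = 12
19*n(-9) - 71 = 19*12 - 71 = 228 - 71 = 157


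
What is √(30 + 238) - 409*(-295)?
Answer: 120655 + 2*√67 ≈ 1.2067e+5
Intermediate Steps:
√(30 + 238) - 409*(-295) = √268 + 120655 = 2*√67 + 120655 = 120655 + 2*√67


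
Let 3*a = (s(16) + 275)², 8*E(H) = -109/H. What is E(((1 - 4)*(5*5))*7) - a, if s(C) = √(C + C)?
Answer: -105919691/4200 - 2200*√2/3 ≈ -26256.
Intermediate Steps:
s(C) = √2*√C (s(C) = √(2*C) = √2*√C)
E(H) = -109/(8*H) (E(H) = (-109/H)/8 = -109/(8*H))
a = (275 + 4*√2)²/3 (a = (√2*√16 + 275)²/3 = (√2*4 + 275)²/3 = (4*√2 + 275)²/3 = (275 + 4*√2)²/3 ≈ 26256.)
E(((1 - 4)*(5*5))*7) - a = -109*1/(175*(1 - 4))/8 - (25219 + 2200*√2/3) = -109/(8*(-3*25*7)) + (-25219 - 2200*√2/3) = -109/(8*((-75*7))) + (-25219 - 2200*√2/3) = -109/8/(-525) + (-25219 - 2200*√2/3) = -109/8*(-1/525) + (-25219 - 2200*√2/3) = 109/4200 + (-25219 - 2200*√2/3) = -105919691/4200 - 2200*√2/3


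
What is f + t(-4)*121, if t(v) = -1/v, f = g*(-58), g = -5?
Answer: 1281/4 ≈ 320.25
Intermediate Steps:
f = 290 (f = -5*(-58) = 290)
f + t(-4)*121 = 290 - 1/(-4)*121 = 290 - 1*(-¼)*121 = 290 + (¼)*121 = 290 + 121/4 = 1281/4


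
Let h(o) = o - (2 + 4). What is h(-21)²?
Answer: 729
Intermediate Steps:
h(o) = -6 + o (h(o) = o - 1*6 = o - 6 = -6 + o)
h(-21)² = (-6 - 21)² = (-27)² = 729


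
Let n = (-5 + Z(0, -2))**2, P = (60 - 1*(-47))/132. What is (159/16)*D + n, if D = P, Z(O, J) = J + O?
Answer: 40167/704 ≈ 57.055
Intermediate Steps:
P = 107/132 (P = (60 + 47)*(1/132) = 107*(1/132) = 107/132 ≈ 0.81061)
D = 107/132 ≈ 0.81061
n = 49 (n = (-5 + (-2 + 0))**2 = (-5 - 2)**2 = (-7)**2 = 49)
(159/16)*D + n = (159/16)*(107/132) + 49 = 5671/704 + 49 = 40167/704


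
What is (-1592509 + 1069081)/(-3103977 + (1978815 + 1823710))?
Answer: -130857/174637 ≈ -0.74931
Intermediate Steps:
(-1592509 + 1069081)/(-3103977 + (1978815 + 1823710)) = -523428/(-3103977 + 3802525) = -523428/698548 = -523428*1/698548 = -130857/174637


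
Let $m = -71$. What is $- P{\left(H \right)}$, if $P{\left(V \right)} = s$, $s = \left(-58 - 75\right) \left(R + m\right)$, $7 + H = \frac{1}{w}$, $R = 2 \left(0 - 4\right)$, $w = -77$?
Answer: $-10507$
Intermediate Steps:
$R = -8$ ($R = 2 \left(-4\right) = -8$)
$H = - \frac{540}{77}$ ($H = -7 + \frac{1}{-77} = -7 - \frac{1}{77} = - \frac{540}{77} \approx -7.013$)
$s = 10507$ ($s = \left(-58 - 75\right) \left(-8 - 71\right) = \left(-133\right) \left(-79\right) = 10507$)
$P{\left(V \right)} = 10507$
$- P{\left(H \right)} = \left(-1\right) 10507 = -10507$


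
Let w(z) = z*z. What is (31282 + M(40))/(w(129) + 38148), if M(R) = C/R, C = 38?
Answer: 208553/365260 ≈ 0.57097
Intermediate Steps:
w(z) = z²
M(R) = 38/R
(31282 + M(40))/(w(129) + 38148) = (31282 + 38/40)/(129² + 38148) = (31282 + 38*(1/40))/(16641 + 38148) = (31282 + 19/20)/54789 = (625659/20)*(1/54789) = 208553/365260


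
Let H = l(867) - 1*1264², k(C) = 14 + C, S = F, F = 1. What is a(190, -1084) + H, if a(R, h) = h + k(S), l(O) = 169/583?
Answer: -932079826/583 ≈ -1.5988e+6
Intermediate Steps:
S = 1
l(O) = 169/583 (l(O) = 169*(1/583) = 169/583)
a(R, h) = 15 + h (a(R, h) = h + (14 + 1) = h + 15 = 15 + h)
H = -931456599/583 (H = 169/583 - 1*1264² = 169/583 - 1*1597696 = 169/583 - 1597696 = -931456599/583 ≈ -1.5977e+6)
a(190, -1084) + H = (15 - 1084) - 931456599/583 = -1069 - 931456599/583 = -932079826/583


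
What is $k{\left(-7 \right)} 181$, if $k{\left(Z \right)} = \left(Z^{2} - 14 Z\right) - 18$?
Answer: $23349$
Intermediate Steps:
$k{\left(Z \right)} = -18 + Z^{2} - 14 Z$
$k{\left(-7 \right)} 181 = \left(-18 + \left(-7\right)^{2} - -98\right) 181 = \left(-18 + 49 + 98\right) 181 = 129 \cdot 181 = 23349$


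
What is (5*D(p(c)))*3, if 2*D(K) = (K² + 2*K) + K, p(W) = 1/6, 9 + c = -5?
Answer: 95/24 ≈ 3.9583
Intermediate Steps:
c = -14 (c = -9 - 5 = -14)
p(W) = ⅙
D(K) = K²/2 + 3*K/2 (D(K) = ((K² + 2*K) + K)/2 = (K² + 3*K)/2 = K²/2 + 3*K/2)
(5*D(p(c)))*3 = (5*((½)*(⅙)*(3 + ⅙)))*3 = (5*((½)*(⅙)*(19/6)))*3 = (5*(19/72))*3 = (95/72)*3 = 95/24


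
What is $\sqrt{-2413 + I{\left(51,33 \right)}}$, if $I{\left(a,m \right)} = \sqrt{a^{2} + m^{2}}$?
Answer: $\sqrt{-2413 + 3 \sqrt{410}} \approx 48.5 i$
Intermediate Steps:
$\sqrt{-2413 + I{\left(51,33 \right)}} = \sqrt{-2413 + \sqrt{51^{2} + 33^{2}}} = \sqrt{-2413 + \sqrt{2601 + 1089}} = \sqrt{-2413 + \sqrt{3690}} = \sqrt{-2413 + 3 \sqrt{410}}$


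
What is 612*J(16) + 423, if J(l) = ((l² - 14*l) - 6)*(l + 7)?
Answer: 366399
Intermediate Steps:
J(l) = (7 + l)*(-6 + l² - 14*l) (J(l) = (-6 + l² - 14*l)*(7 + l) = (7 + l)*(-6 + l² - 14*l))
612*J(16) + 423 = 612*(-42 + 16³ - 104*16 - 7*16²) + 423 = 612*(-42 + 4096 - 1664 - 7*256) + 423 = 612*(-42 + 4096 - 1664 - 1792) + 423 = 612*598 + 423 = 365976 + 423 = 366399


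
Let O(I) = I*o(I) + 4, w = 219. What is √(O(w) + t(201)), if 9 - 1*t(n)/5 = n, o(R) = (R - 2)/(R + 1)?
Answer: I*√8953835/110 ≈ 27.203*I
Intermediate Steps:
o(R) = (-2 + R)/(1 + R)
t(n) = 45 - 5*n
O(I) = 4 + I*(-2 + I)/(1 + I) (O(I) = I*((-2 + I)/(1 + I)) + 4 = I*(-2 + I)/(1 + I) + 4 = 4 + I*(-2 + I)/(1 + I))
√(O(w) + t(201)) = √((4 + 219² + 2*219)/(1 + 219) + (45 - 5*201)) = √((4 + 47961 + 438)/220 + (45 - 1005)) = √((1/220)*48403 - 960) = √(48403/220 - 960) = √(-162797/220) = I*√8953835/110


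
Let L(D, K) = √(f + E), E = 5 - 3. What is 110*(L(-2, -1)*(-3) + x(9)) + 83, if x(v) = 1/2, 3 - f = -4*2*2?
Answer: 138 - 330*√21 ≈ -1374.3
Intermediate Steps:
f = 19 (f = 3 - (-4*2)*2 = 3 - (-8)*2 = 3 - 1*(-16) = 3 + 16 = 19)
E = 2
L(D, K) = √21 (L(D, K) = √(19 + 2) = √21)
x(v) = ½
110*(L(-2, -1)*(-3) + x(9)) + 83 = 110*(√21*(-3) + ½) + 83 = 110*(-3*√21 + ½) + 83 = 110*(½ - 3*√21) + 83 = (55 - 330*√21) + 83 = 138 - 330*√21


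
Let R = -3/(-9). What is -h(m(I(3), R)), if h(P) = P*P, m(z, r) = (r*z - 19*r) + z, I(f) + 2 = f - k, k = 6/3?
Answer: -529/9 ≈ -58.778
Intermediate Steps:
R = 1/3 (R = -3*(-1/9) = 1/3 ≈ 0.33333)
k = 2 (k = 6*(1/3) = 2)
I(f) = -4 + f (I(f) = -2 + (f - 1*2) = -2 + (f - 2) = -2 + (-2 + f) = -4 + f)
m(z, r) = z - 19*r + r*z (m(z, r) = (-19*r + r*z) + z = z - 19*r + r*z)
h(P) = P**2
-h(m(I(3), R)) = -((-4 + 3) - 19*1/3 + (-4 + 3)/3)**2 = -(-1 - 19/3 + (1/3)*(-1))**2 = -(-1 - 19/3 - 1/3)**2 = -(-23/3)**2 = -1*529/9 = -529/9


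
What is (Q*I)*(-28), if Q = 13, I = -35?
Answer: 12740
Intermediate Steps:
(Q*I)*(-28) = (13*(-35))*(-28) = -455*(-28) = 12740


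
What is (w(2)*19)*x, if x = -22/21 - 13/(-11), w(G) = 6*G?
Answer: 2356/77 ≈ 30.597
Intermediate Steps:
x = 31/231 (x = -22*1/21 - 13*(-1/11) = -22/21 + 13/11 = 31/231 ≈ 0.13420)
(w(2)*19)*x = ((6*2)*19)*(31/231) = (12*19)*(31/231) = 228*(31/231) = 2356/77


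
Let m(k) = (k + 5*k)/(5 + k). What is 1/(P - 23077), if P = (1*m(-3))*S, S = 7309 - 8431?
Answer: -1/12979 ≈ -7.7048e-5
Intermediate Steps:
m(k) = 6*k/(5 + k) (m(k) = (6*k)/(5 + k) = 6*k/(5 + k))
S = -1122
P = 10098 (P = (1*(6*(-3)/(5 - 3)))*(-1122) = (1*(6*(-3)/2))*(-1122) = (1*(6*(-3)*(1/2)))*(-1122) = (1*(-9))*(-1122) = -9*(-1122) = 10098)
1/(P - 23077) = 1/(10098 - 23077) = 1/(-12979) = -1/12979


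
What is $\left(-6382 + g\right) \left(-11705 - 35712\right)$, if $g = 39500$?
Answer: $-1570356206$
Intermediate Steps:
$\left(-6382 + g\right) \left(-11705 - 35712\right) = \left(-6382 + 39500\right) \left(-11705 - 35712\right) = 33118 \left(-47417\right) = -1570356206$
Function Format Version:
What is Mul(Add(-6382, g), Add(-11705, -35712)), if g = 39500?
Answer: -1570356206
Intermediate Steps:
Mul(Add(-6382, g), Add(-11705, -35712)) = Mul(Add(-6382, 39500), Add(-11705, -35712)) = Mul(33118, -47417) = -1570356206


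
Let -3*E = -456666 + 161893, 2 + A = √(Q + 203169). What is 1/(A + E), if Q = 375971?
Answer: 884301/86882372029 - 18*√144785/86882372029 ≈ 1.0099e-5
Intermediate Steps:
A = -2 + 2*√144785 (A = -2 + √(375971 + 203169) = -2 + √579140 = -2 + 2*√144785 ≈ 759.01)
E = 294773/3 (E = -(-456666 + 161893)/3 = -⅓*(-294773) = 294773/3 ≈ 98258.)
1/(A + E) = 1/((-2 + 2*√144785) + 294773/3) = 1/(294767/3 + 2*√144785)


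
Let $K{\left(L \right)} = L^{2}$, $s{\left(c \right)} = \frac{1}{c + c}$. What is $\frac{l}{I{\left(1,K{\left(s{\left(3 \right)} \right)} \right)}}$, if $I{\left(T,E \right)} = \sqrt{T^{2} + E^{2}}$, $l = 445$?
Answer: $\frac{16020 \sqrt{1297}}{1297} \approx 444.83$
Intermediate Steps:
$s{\left(c \right)} = \frac{1}{2 c}$
$I{\left(T,E \right)} = \sqrt{E^{2} + T^{2}}$
$\frac{l}{I{\left(1,K{\left(s{\left(3 \right)} \right)} \right)}} = \frac{445}{\sqrt{\left(\left(\frac{1}{2 \cdot 3}\right)^{2}\right)^{2} + 1^{2}}} = \frac{445}{\sqrt{\left(\left(\frac{1}{2} \cdot \frac{1}{3}\right)^{2}\right)^{2} + 1}} = \frac{445}{\sqrt{\left(\left(\frac{1}{6}\right)^{2}\right)^{2} + 1}} = \frac{445}{\sqrt{\left(\frac{1}{36}\right)^{2} + 1}} = \frac{445}{\sqrt{\frac{1}{1296} + 1}} = \frac{445}{\sqrt{\frac{1297}{1296}}} = \frac{445}{\frac{1}{36} \sqrt{1297}} = 445 \frac{36 \sqrt{1297}}{1297} = \frac{16020 \sqrt{1297}}{1297}$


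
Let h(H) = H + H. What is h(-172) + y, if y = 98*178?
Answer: 17100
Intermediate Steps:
h(H) = 2*H
y = 17444
h(-172) + y = 2*(-172) + 17444 = -344 + 17444 = 17100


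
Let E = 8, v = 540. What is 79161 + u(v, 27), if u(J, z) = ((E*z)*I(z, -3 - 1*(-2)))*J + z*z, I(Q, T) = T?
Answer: -36750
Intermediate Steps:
u(J, z) = z² - 8*J*z (u(J, z) = ((8*z)*(-3 - 1*(-2)))*J + z*z = ((8*z)*(-3 + 2))*J + z² = ((8*z)*(-1))*J + z² = (-8*z)*J + z² = -8*J*z + z² = z² - 8*J*z)
79161 + u(v, 27) = 79161 + 27*(27 - 8*540) = 79161 + 27*(27 - 4320) = 79161 + 27*(-4293) = 79161 - 115911 = -36750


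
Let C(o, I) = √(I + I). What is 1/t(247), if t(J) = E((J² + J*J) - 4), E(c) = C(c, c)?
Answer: √61007/122014 ≈ 0.0020243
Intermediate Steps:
C(o, I) = √2*√I (C(o, I) = √(2*I) = √2*√I)
E(c) = √2*√c
t(J) = √2*√(-4 + 2*J²) (t(J) = √2*√((J² + J*J) - 4) = √2*√((J² + J²) - 4) = √2*√(2*J² - 4) = √2*√(-4 + 2*J²))
1/t(247) = 1/(2*√(-2 + 247²)) = 1/(2*√(-2 + 61009)) = 1/(2*√61007) = √61007/122014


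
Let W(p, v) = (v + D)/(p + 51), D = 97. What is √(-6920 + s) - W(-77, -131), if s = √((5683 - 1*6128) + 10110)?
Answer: -17/13 + I*√(6920 - √9665) ≈ -1.3077 + 82.594*I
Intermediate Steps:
s = √9665 (s = √((5683 - 6128) + 10110) = √(-445 + 10110) = √9665 ≈ 98.311)
W(p, v) = (97 + v)/(51 + p) (W(p, v) = (v + 97)/(p + 51) = (97 + v)/(51 + p))
√(-6920 + s) - W(-77, -131) = √(-6920 + √9665) - (97 - 131)/(51 - 77) = √(-6920 + √9665) - (-34)/(-26) = √(-6920 + √9665) - (-1)*(-34)/26 = √(-6920 + √9665) - 1*17/13 = √(-6920 + √9665) - 17/13 = -17/13 + √(-6920 + √9665)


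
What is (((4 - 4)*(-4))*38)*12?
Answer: 0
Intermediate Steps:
(((4 - 4)*(-4))*38)*12 = ((0*(-4))*38)*12 = (0*38)*12 = 0*12 = 0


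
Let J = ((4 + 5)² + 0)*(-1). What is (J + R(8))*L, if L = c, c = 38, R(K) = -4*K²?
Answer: -12806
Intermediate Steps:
L = 38
J = -81 (J = (9² + 0)*(-1) = (81 + 0)*(-1) = 81*(-1) = -81)
(J + R(8))*L = (-81 - 4*8²)*38 = (-81 - 4*64)*38 = (-81 - 256)*38 = -337*38 = -12806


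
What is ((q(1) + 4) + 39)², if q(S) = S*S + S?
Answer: 2025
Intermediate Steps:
q(S) = S + S² (q(S) = S² + S = S + S²)
((q(1) + 4) + 39)² = ((1*(1 + 1) + 4) + 39)² = ((1*2 + 4) + 39)² = ((2 + 4) + 39)² = (6 + 39)² = 45² = 2025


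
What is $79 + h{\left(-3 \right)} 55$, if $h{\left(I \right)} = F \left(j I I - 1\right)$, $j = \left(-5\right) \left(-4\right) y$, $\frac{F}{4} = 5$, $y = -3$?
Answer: $-595021$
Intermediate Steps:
$F = 20$ ($F = 4 \cdot 5 = 20$)
$j = -60$ ($j = \left(-5\right) \left(-4\right) \left(-3\right) = 20 \left(-3\right) = -60$)
$h{\left(I \right)} = -20 - 1200 I^{2}$ ($h{\left(I \right)} = 20 \left(- 60 I I - 1\right) = 20 \left(- 60 I^{2} - 1\right) = 20 \left(-1 - 60 I^{2}\right) = -20 - 1200 I^{2}$)
$79 + h{\left(-3 \right)} 55 = 79 + \left(-20 - 1200 \left(-3\right)^{2}\right) 55 = 79 + \left(-20 - 10800\right) 55 = 79 - 595100 = -595021$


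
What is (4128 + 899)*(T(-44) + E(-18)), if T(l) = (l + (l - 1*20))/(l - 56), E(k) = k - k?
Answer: 135729/25 ≈ 5429.2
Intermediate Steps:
E(k) = 0
T(l) = (-20 + 2*l)/(-56 + l) (T(l) = (l + (l - 20))/(-56 + l) = (l + (-20 + l))/(-56 + l) = (-20 + 2*l)/(-56 + l))
(4128 + 899)*(T(-44) + E(-18)) = (4128 + 899)*(2*(-10 - 44)/(-56 - 44) + 0) = 5027*(2*(-54)/(-100) + 0) = 5027*(2*(-1/100)*(-54) + 0) = 5027*(27/25 + 0) = 5027*(27/25) = 135729/25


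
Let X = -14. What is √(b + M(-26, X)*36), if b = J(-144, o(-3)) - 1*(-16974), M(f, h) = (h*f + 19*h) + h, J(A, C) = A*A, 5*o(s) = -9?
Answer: 3*√4526 ≈ 201.83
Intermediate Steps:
o(s) = -9/5 (o(s) = (⅕)*(-9) = -9/5)
J(A, C) = A²
M(f, h) = 20*h + f*h (M(f, h) = (f*h + 19*h) + h = (19*h + f*h) + h = 20*h + f*h)
b = 37710 (b = (-144)² - 1*(-16974) = 20736 + 16974 = 37710)
√(b + M(-26, X)*36) = √(37710 - 14*(20 - 26)*36) = √(37710 - 14*(-6)*36) = √(37710 + 84*36) = √(37710 + 3024) = √40734 = 3*√4526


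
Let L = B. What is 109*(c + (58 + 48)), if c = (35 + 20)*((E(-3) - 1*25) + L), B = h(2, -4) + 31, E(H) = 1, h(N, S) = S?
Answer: 29539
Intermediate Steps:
B = 27 (B = -4 + 31 = 27)
L = 27
c = 165 (c = (35 + 20)*((1 - 1*25) + 27) = 55*((1 - 25) + 27) = 55*(-24 + 27) = 55*3 = 165)
109*(c + (58 + 48)) = 109*(165 + (58 + 48)) = 109*(165 + 106) = 109*271 = 29539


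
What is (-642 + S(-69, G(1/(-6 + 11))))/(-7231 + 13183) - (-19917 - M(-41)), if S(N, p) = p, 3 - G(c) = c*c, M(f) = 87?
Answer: 372072403/18600 ≈ 20004.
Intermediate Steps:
G(c) = 3 - c² (G(c) = 3 - c*c = 3 - c²)
(-642 + S(-69, G(1/(-6 + 11))))/(-7231 + 13183) - (-19917 - M(-41)) = (-642 + (3 - (1/(-6 + 11))²))/(-7231 + 13183) - (-19917 - 1*87) = (-642 + (3 - (1/5)²))/5952 - (-19917 - 87) = (-642 + (3 - (⅕)²))*(1/5952) - 1*(-20004) = (-642 + (3 - 1*1/25))*(1/5952) + 20004 = (-642 + (3 - 1/25))*(1/5952) + 20004 = (-642 + 74/25)*(1/5952) + 20004 = -15976/25*1/5952 + 20004 = -1997/18600 + 20004 = 372072403/18600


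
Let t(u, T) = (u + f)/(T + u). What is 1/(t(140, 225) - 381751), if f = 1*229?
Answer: -365/139338746 ≈ -2.6195e-6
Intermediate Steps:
f = 229
t(u, T) = (229 + u)/(T + u) (t(u, T) = (u + 229)/(T + u) = (229 + u)/(T + u))
1/(t(140, 225) - 381751) = 1/((229 + 140)/(225 + 140) - 381751) = 1/(369/365 - 381751) = 1/(-139338746/365) = -365/139338746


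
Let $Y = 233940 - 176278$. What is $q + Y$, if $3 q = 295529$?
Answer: $\frac{468515}{3} \approx 1.5617 \cdot 10^{5}$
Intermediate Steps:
$q = \frac{295529}{3}$ ($q = \frac{1}{3} \cdot 295529 = \frac{295529}{3} \approx 98510.0$)
$Y = 57662$ ($Y = 233940 - 176278 = 57662$)
$q + Y = \frac{295529}{3} + 57662 = \frac{468515}{3}$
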